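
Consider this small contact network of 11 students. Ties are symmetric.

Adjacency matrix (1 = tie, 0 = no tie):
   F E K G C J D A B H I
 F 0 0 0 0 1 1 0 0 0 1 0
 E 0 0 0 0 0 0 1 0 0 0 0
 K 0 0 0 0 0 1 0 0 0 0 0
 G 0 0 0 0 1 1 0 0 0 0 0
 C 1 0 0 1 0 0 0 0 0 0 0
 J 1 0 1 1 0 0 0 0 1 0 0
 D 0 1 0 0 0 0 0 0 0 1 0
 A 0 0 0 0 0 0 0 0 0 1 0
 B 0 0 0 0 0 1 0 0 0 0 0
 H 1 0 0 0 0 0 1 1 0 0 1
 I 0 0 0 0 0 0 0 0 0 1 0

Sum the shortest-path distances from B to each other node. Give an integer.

Distances from B: A:4, C:3, D:4, E:5, F:2, G:2, H:3, I:4, J:1, K:2.
Sum = 4 + 3 + 4 + 5 + 2 + 2 + 3 + 4 + 1 + 2 = 30.

30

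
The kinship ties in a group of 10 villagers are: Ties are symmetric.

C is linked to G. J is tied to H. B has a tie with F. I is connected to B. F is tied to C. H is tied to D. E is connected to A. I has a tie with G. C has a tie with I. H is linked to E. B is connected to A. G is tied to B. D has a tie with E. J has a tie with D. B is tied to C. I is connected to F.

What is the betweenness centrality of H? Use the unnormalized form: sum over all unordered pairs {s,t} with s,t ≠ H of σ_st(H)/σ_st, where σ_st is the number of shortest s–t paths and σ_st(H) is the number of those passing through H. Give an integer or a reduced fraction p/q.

Pairs whose geodesics pass through H — E–J: 1/2; J–A: 1/2; J–B: 1/2; J–C: 1/2; J–I: 1/2; J–G: 1/2; J–F: 1/2.
All other pairs contribute 0.
Summing the contributions gives betweenness(H) = 7/2.

7/2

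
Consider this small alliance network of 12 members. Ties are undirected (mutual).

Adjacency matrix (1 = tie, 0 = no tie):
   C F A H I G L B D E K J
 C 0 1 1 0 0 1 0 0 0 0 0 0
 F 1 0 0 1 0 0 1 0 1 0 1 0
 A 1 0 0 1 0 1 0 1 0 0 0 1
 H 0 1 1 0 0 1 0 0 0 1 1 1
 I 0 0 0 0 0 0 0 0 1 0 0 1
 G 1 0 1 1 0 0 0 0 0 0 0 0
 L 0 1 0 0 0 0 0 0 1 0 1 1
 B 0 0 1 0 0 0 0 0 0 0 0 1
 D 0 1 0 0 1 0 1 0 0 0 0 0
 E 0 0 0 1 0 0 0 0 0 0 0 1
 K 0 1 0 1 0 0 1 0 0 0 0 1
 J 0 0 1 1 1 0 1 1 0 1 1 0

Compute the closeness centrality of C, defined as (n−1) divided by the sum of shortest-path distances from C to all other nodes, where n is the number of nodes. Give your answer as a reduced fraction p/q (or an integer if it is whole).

11/21

Distances from C: A:1, B:2, D:2, E:3, F:1, G:1, H:2, I:3, J:2, K:2, L:2. Sum = 21.
n = 12, so closeness = 11/21.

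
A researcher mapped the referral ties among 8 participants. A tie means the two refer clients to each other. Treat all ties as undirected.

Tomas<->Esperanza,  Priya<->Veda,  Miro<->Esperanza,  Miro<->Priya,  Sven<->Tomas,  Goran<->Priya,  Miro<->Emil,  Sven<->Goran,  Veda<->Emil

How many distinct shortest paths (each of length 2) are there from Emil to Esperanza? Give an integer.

The shortest distance is 2, and the only length-2 path is Emil–Miro–Esperanza. So there is exactly 1 shortest path.

1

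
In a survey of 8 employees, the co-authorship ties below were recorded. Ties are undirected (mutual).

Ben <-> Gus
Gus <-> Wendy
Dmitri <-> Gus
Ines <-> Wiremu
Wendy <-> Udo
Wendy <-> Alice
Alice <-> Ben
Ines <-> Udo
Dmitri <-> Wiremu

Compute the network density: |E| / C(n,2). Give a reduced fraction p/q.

9/28

There are 9 edges and 8 nodes, so the maximum possible is C(8,2) = 28.
Density = 9/28.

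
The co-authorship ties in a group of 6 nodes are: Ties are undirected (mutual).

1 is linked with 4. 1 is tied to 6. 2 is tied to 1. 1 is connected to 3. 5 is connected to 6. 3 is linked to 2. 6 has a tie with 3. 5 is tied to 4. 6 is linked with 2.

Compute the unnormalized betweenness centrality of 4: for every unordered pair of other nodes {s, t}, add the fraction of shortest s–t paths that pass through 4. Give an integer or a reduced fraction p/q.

1/2

Pairs whose geodesics pass through 4 — 1–5: 1/2.
All other pairs contribute 0.
Summing the contributions gives betweenness(4) = 1/2.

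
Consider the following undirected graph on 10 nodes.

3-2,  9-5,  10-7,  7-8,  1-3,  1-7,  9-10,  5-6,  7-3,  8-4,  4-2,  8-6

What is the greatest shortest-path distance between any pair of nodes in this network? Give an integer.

4

Eccentricity of each node (its greatest distance to any other): 1:4, 2:4, 3:4, 4:4, 5:4, 6:3, 7:3, 8:3, 9:4, 10:3.
The maximum eccentricity is 4, realized for instance by the pair 1–5 via 1 – 7 – 10 – 9 – 5. So the diameter is 4.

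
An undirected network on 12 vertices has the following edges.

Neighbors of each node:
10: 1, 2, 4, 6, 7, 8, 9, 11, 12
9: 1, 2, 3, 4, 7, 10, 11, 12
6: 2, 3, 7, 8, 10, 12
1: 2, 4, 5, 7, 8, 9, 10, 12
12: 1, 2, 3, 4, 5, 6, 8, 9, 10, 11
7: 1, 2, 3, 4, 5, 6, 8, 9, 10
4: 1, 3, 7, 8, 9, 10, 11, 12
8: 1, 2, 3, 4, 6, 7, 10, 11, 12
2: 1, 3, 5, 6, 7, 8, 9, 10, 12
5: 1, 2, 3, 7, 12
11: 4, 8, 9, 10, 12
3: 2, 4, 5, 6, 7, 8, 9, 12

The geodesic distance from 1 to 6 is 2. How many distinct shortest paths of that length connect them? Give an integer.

The shortest distance is 2. The length-2 paths are: 1–8–6; 1–12–6; 1–10–6; 1–7–6; 1–2–6.
That gives 5 distinct shortest paths.

5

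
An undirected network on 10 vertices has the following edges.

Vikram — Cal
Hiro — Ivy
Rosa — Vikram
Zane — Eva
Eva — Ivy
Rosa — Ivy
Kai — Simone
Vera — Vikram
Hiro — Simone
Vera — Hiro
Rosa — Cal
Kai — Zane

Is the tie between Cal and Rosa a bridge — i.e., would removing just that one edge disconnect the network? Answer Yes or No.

No

Even without that edge, Cal still reaches Rosa via Cal – Vikram – Rosa, so the network stays connected. Not a bridge.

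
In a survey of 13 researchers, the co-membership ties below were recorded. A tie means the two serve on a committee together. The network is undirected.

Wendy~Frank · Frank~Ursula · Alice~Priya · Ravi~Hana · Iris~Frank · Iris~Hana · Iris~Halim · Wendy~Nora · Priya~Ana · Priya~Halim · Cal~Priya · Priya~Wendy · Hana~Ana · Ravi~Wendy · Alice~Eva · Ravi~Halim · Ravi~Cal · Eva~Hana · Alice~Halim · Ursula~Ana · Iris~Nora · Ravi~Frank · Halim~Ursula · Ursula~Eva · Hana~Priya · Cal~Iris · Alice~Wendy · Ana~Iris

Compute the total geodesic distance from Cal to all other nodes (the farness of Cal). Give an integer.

Distances from Cal: Alice:2, Ana:2, Eva:3, Frank:2, Halim:2, Hana:2, Iris:1, Nora:2, Priya:1, Ravi:1, Ursula:3, Wendy:2.
Sum = 2 + 2 + 3 + 2 + 2 + 2 + 1 + 2 + 1 + 1 + 3 + 2 = 23.

23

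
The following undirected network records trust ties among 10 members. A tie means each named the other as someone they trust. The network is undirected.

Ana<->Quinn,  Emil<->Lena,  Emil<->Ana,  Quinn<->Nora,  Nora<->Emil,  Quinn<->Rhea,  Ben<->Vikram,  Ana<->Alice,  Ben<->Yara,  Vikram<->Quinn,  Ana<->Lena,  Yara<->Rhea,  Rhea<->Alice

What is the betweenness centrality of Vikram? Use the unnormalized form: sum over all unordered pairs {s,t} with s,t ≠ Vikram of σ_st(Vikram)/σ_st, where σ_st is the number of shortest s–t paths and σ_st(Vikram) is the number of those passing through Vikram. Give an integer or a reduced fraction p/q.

Pairs whose geodesics pass through Vikram — Ben–Quinn: 1; Ben–Nora: 1; Ben–Emil: 2/2; Ben–Lena: 1; Ben–Ana: 1.
All other pairs contribute 0.
Summing the contributions gives betweenness(Vikram) = 5.

5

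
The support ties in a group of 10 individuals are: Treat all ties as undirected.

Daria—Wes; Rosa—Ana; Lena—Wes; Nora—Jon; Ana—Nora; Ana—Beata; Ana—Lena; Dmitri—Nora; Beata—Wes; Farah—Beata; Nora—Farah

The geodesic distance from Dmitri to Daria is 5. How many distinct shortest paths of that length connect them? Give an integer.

3

The shortest distance is 5. The length-5 paths are: Dmitri–Nora–Ana–Lena–Wes–Daria; Dmitri–Nora–Ana–Beata–Wes–Daria; Dmitri–Nora–Farah–Beata–Wes–Daria.
That gives 3 distinct shortest paths.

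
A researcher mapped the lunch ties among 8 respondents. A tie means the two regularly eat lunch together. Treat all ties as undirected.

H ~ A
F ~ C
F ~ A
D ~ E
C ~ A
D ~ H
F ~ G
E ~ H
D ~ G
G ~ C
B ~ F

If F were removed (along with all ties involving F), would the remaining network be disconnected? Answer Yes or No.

Yes

Removing F leaves {A, C, D, E, G, and H} with no path to {B}, so the network splits into 2 components. F is a cut vertex.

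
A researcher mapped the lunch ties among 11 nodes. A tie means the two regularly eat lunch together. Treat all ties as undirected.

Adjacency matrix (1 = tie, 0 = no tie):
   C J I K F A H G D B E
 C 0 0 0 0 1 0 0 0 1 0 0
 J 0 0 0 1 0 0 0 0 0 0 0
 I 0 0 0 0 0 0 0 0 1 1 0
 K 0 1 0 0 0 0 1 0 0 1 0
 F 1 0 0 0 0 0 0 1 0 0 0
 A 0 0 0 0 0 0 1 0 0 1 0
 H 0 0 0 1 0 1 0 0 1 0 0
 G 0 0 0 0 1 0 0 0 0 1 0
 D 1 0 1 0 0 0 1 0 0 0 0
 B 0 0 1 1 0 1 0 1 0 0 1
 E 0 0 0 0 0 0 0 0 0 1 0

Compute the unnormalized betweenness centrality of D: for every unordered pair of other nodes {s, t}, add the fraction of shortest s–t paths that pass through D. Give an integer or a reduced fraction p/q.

17/2

Pairs whose geodesics pass through D — C–J: 1; C–I: 1; C–K: 1; C–A: 1; C–H: 1; C–B: 1/2; C–E: 1/2; I–F: 1/2; I–H: 1; F–H: 1.
All other pairs contribute 0.
Summing the contributions gives betweenness(D) = 17/2.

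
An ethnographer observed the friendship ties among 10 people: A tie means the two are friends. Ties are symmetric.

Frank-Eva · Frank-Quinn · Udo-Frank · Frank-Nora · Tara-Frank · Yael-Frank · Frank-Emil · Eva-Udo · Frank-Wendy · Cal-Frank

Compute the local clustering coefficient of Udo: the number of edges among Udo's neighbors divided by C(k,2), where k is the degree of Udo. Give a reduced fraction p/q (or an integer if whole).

1

Udo's neighbors: Eva and Frank (k = 2).
Possible neighbor pairs: C(2,2) = 1. Edges among them: Eva–Frank → e = 1.
Clustering(Udo) = 1/1.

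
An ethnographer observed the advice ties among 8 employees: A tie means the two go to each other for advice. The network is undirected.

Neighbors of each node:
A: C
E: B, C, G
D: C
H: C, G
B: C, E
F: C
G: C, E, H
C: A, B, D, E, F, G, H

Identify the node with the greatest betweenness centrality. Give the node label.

C

Unnormalized betweenness of each node: A:0, B:0, C:17, D:0, E:1/2, F:0, G:1/2, H:0.
C has the largest value, 17, making it the main broker — the node through which the most shortest paths run.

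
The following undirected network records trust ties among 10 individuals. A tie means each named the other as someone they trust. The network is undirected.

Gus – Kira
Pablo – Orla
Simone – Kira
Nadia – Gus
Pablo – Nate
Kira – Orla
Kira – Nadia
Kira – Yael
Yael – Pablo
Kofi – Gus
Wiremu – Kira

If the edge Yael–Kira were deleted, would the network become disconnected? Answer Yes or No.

Even without that edge, Yael still reaches Kira via Yael – Pablo – Orla – Kira, so the network stays connected. Not a bridge.

No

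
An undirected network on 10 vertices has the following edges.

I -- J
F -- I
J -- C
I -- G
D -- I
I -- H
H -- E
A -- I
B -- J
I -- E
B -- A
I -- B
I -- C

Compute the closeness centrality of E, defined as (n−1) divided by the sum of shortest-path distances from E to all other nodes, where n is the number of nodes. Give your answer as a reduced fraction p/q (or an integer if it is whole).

9/16

Distances from E: A:2, B:2, C:2, D:2, F:2, G:2, H:1, I:1, J:2. Sum = 16.
n = 10, so closeness = 9/16.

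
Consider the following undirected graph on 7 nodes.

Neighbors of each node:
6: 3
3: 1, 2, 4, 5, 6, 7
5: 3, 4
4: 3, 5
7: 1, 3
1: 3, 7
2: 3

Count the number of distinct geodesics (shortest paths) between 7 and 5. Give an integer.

1

The shortest distance is 2, and the only length-2 path is 7–3–5. So there is exactly 1 shortest path.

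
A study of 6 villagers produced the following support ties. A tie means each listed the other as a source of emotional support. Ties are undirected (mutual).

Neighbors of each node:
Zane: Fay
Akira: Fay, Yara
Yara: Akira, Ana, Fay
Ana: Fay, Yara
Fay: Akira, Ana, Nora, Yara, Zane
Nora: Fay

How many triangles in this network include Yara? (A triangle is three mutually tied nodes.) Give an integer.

Yara's neighbors: Akira, Ana, and Fay.
Neighbor pairs that are themselves tied: Yara–Akira–Fay; Yara–Ana–Fay. Each forms one triangle with Yara, for 2 in total.

2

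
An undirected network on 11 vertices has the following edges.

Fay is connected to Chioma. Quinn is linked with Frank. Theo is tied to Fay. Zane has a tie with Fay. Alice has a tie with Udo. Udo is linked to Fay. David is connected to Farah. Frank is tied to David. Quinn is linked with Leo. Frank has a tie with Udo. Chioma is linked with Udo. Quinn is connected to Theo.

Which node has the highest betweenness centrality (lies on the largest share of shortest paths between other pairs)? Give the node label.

Frank

Unnormalized betweenness of each node: Alice:0, Chioma:0, David:9, Farah:0, Fay:13, Frank:21, Leo:0, Quinn:12, Theo:5, Udo:19, Zane:0.
Frank has the largest value, 21, making it the main broker — the node through which the most shortest paths run.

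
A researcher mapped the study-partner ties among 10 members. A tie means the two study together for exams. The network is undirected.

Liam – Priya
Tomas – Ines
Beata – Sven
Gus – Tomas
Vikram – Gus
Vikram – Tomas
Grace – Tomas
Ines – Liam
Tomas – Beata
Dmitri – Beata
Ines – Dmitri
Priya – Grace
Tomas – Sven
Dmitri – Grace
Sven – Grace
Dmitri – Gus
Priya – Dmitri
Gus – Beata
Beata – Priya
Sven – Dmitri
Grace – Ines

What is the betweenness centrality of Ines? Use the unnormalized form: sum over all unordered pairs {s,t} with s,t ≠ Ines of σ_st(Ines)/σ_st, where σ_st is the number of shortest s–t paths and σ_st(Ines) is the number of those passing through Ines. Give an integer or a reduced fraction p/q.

21/5

Pairs whose geodesics pass through Ines — Sven–Liam: 3/6; Grace–Liam: 1/2; Gus–Liam: 2/4; Vikram–Liam: 1; Dmitri–Liam: 1/2; Dmitri–Tomas: 1/5; Liam–Tomas: 1.
All other pairs contribute 0.
Summing the contributions gives betweenness(Ines) = 21/5.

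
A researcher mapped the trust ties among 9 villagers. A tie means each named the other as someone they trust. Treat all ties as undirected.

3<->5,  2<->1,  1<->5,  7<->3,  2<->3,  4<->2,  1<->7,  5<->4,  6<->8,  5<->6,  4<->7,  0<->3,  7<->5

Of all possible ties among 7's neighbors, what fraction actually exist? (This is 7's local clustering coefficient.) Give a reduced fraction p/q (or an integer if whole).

1/2

7's neighbors: 1, 3, 4, and 5 (k = 4).
Possible neighbor pairs: C(4,2) = 6. Edges among them: 1–5, 3–5, 4–5 → e = 3.
Clustering(7) = 3/6 = 1/2.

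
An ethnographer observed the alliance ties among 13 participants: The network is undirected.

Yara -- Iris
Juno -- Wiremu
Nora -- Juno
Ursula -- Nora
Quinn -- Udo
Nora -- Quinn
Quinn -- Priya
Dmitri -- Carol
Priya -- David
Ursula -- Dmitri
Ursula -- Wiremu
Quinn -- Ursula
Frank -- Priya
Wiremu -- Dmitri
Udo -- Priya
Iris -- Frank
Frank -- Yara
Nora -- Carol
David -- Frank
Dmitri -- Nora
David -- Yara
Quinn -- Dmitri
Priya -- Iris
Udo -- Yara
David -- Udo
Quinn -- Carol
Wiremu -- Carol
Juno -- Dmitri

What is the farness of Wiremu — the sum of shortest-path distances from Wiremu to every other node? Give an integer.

30

Distances from Wiremu: Carol:1, David:4, Dmitri:1, Frank:4, Iris:4, Juno:1, Nora:2, Priya:3, Quinn:2, Udo:3, Ursula:1, Yara:4.
Sum = 1 + 4 + 1 + 4 + 4 + 1 + 2 + 3 + 2 + 3 + 1 + 4 = 30.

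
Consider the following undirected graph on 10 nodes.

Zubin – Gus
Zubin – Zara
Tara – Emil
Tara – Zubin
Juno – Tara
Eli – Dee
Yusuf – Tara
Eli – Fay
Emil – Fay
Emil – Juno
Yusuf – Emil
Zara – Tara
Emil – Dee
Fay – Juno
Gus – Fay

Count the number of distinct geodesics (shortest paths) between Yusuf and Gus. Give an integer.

The shortest distance is 3. The length-3 paths are: Yusuf–Emil–Fay–Gus; Yusuf–Tara–Zubin–Gus.
That gives 2 distinct shortest paths.

2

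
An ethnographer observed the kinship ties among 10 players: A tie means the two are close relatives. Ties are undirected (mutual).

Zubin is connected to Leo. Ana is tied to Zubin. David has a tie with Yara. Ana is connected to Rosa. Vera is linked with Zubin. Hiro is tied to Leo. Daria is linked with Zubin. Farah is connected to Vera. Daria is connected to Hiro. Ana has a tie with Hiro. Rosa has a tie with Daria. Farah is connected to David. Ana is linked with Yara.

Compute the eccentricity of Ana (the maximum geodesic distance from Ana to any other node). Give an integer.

3

Distances from Ana: Daria:2, David:2, Farah:3, Hiro:1, Leo:2, Rosa:1, Vera:2, Yara:1, Zubin:1.
The largest is 3 (to Farah), so the eccentricity of Ana is 3.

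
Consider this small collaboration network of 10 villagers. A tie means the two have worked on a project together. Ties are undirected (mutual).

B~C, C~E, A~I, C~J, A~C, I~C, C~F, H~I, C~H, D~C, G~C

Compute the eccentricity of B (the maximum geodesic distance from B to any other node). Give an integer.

2

Distances from B: A:2, C:1, D:2, E:2, F:2, G:2, H:2, I:2, J:2.
The largest is 2 (to A, J, H, G, I, E, D, and F), so the eccentricity of B is 2.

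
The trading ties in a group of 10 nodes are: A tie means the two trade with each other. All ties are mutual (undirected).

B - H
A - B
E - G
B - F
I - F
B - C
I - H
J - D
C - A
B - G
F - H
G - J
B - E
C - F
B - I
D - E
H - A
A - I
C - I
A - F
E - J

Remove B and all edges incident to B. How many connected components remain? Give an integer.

2

Without B, the remaining ties split the others into: {D, E, G, J}; {A, C, F, H, I}.
That's 2 separate components.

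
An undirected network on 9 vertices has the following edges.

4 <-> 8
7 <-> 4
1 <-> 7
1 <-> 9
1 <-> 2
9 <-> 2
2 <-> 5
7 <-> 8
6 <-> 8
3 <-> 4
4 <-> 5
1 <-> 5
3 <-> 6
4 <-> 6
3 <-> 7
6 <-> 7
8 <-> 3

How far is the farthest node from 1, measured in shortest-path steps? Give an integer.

Distances from 1: 2:1, 3:2, 4:2, 5:1, 6:2, 7:1, 8:2, 9:1.
The largest is 2 (to 4, 8, 3, and 6), so the eccentricity of 1 is 2.

2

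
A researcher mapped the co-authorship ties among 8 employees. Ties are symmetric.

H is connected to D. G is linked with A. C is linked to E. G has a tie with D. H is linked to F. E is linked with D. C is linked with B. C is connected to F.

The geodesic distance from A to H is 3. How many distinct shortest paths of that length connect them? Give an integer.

The shortest distance is 3, and the only length-3 path is A–G–D–H. So there is exactly 1 shortest path.

1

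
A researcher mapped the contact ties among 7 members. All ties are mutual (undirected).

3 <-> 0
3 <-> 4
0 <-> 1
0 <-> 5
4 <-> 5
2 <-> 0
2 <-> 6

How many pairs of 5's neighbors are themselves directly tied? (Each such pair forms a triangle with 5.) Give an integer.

5's neighbors are 0 and 4, but none of them are tied to each other, so no triangle contains 5.

0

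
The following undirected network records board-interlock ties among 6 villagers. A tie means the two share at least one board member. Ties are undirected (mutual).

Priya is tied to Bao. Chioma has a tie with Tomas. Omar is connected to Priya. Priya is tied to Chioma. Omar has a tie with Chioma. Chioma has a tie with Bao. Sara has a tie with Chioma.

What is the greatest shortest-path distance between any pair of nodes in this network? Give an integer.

Eccentricity of each node (its greatest distance to any other): Bao:2, Chioma:1, Omar:2, Priya:2, Sara:2, Tomas:2.
The maximum eccentricity is 2, realized for instance by the pair Tomas–Bao via Tomas – Chioma – Bao. So the diameter is 2.

2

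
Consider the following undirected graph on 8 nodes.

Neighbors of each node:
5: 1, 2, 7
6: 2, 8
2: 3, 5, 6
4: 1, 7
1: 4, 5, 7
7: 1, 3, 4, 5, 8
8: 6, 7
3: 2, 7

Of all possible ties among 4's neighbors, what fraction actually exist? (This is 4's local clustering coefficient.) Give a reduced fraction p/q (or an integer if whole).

4's neighbors: 1 and 7 (k = 2).
Possible neighbor pairs: C(2,2) = 1. Edges among them: 1–7 → e = 1.
Clustering(4) = 1/1.

1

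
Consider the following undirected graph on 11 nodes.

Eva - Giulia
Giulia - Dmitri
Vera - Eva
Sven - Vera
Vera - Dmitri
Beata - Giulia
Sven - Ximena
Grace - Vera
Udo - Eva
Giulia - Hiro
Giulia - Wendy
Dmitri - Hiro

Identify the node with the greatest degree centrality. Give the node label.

Giulia

Degrees — Beata:1, Dmitri:3, Eva:3, Giulia:5, Grace:1, Hiro:2, Sven:2, Udo:1, Vera:4, Wendy:1, Ximena:1.
The maximum is 5, attained only by Giulia.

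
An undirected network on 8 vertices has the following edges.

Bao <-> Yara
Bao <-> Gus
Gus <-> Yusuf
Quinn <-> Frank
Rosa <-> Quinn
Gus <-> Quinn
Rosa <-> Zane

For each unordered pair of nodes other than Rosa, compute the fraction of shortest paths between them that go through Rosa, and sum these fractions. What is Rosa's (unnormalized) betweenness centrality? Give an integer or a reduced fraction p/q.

Pairs whose geodesics pass through Rosa — Quinn–Zane: 1; Zane–Yusuf: 1; Zane–Frank: 1; Zane–Gus: 1; Zane–Yara: 1; Zane–Bao: 1.
All other pairs contribute 0.
Summing the contributions gives betweenness(Rosa) = 6.

6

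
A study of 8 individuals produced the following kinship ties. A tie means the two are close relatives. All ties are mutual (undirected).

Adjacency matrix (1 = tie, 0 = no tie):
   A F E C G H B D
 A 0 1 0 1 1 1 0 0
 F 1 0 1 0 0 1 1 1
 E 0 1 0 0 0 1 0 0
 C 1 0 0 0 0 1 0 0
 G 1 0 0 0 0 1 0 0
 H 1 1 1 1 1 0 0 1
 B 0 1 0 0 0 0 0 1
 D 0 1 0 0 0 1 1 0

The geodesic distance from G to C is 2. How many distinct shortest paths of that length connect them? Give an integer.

The shortest distance is 2. The length-2 paths are: G–A–C; G–H–C.
That gives 2 distinct shortest paths.

2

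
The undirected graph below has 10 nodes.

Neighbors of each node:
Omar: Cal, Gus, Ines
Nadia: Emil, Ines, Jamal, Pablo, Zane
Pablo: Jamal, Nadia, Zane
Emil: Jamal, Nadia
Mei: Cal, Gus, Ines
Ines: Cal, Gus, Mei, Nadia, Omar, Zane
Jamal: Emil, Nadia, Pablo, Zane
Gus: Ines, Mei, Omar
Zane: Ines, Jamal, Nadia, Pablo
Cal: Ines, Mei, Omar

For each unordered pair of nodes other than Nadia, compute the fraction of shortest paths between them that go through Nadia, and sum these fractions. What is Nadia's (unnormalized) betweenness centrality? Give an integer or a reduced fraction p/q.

Pairs whose geodesics pass through Nadia — Pablo–Emil: 1/2; Pablo–Omar: 1/2; Pablo–Mei: 1/2; Pablo–Ines: 1/2; Pablo–Cal: 1/2; Pablo–Gus: 1/2; Jamal–Omar: 1/2; Jamal–Mei: 1/2; Jamal–Ines: 1/2; Jamal–Cal: 1/2; Jamal–Gus: 1/2; Zane–Emil: 1/2; Emil–Omar: 1; Emil–Mei: 1 … (+3 more pairs).
All other pairs contribute 0.
Summing the contributions gives betweenness(Nadia) = 11.

11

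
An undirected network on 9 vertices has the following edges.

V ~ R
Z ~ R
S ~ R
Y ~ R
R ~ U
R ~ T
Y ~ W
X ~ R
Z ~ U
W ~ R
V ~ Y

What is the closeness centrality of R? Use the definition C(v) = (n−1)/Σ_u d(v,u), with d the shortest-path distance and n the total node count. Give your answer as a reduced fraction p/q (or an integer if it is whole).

Distances from R: S:1, T:1, U:1, V:1, W:1, X:1, Y:1, Z:1. Sum = 8.
n = 9, so closeness = 8/8 = 1.

1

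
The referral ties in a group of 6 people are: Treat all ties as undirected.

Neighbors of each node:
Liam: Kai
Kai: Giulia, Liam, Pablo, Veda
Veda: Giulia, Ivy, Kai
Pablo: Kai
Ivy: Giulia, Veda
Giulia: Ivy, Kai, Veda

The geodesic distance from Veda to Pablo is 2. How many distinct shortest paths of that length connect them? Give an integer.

The shortest distance is 2, and the only length-2 path is Veda–Kai–Pablo. So there is exactly 1 shortest path.

1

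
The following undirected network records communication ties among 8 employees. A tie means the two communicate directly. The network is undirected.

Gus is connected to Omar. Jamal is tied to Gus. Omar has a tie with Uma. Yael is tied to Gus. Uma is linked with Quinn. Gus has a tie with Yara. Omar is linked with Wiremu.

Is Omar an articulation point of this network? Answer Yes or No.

Yes

Removing Omar leaves {Gus, Jamal, Yael, and Yara} with no path to {Quinn and Uma}, so the network splits into 3 components. Omar is a cut vertex.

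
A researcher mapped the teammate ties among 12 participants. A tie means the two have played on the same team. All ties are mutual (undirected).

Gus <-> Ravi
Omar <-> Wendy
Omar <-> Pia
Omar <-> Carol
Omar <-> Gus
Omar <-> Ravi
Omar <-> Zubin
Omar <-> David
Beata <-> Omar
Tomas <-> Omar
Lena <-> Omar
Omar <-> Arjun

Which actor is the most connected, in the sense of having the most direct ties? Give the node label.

Omar

Degrees — Arjun:1, Beata:1, Carol:1, David:1, Gus:2, Lena:1, Omar:11, Pia:1, Ravi:2, Tomas:1, Wendy:1, Zubin:1.
The maximum is 11, attained only by Omar.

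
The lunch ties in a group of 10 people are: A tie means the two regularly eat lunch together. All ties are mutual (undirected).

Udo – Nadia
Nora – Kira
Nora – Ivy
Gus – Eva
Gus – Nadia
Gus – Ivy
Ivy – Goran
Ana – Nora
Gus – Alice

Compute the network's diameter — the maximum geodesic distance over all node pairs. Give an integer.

5

Eccentricity of each node (its greatest distance to any other): Alice:4, Ana:5, Eva:4, Goran:4, Gus:3, Ivy:3, Kira:5, Nadia:4, Nora:4, Udo:5.
The maximum eccentricity is 5, realized for instance by the pair Udo–Ana via Udo – Nadia – Gus – Ivy – Nora – Ana. So the diameter is 5.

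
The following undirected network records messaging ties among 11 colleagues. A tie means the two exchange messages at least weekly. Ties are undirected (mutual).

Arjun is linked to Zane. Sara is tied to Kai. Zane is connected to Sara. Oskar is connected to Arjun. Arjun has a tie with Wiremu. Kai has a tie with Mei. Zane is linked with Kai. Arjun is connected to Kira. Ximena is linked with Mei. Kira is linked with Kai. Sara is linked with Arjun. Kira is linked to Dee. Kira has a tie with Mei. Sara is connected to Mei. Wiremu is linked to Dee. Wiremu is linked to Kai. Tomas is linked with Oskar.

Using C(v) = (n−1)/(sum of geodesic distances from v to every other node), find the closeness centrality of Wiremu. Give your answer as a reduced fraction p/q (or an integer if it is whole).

Distances from Wiremu: Arjun:1, Dee:1, Kai:1, Kira:2, Mei:2, Oskar:2, Sara:2, Tomas:3, Ximena:3, Zane:2. Sum = 19.
n = 11, so closeness = 10/19.

10/19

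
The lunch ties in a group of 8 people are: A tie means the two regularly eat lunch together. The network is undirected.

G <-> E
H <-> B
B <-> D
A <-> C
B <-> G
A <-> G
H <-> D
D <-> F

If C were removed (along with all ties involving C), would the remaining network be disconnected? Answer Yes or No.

Even without C, every remaining node can still reach every other (the residual graph is connected), so C is not a cut vertex.

No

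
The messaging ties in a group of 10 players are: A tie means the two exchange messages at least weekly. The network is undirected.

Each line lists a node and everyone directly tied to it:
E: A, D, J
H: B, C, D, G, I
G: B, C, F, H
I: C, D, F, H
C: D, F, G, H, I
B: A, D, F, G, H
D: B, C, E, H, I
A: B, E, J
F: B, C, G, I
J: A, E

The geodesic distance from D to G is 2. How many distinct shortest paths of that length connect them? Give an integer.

3

The shortest distance is 2. The length-2 paths are: D–B–G; D–H–G; D–C–G.
That gives 3 distinct shortest paths.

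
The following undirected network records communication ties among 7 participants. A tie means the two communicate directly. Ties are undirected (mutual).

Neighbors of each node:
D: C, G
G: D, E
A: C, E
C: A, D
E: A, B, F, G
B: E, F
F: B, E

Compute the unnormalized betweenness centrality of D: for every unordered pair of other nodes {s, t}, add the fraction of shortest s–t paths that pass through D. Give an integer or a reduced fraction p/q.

Pairs whose geodesics pass through D — G–C: 1.
All other pairs contribute 0.
Summing the contributions gives betweenness(D) = 1.

1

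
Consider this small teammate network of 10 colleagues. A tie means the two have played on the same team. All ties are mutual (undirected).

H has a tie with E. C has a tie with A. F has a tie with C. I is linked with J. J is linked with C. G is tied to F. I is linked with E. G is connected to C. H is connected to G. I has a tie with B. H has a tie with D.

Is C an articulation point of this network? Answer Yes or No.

Removing C leaves {A} with no path to {B, D, E, F, G, H, I, and J}, so the network splits into 2 components. C is a cut vertex.

Yes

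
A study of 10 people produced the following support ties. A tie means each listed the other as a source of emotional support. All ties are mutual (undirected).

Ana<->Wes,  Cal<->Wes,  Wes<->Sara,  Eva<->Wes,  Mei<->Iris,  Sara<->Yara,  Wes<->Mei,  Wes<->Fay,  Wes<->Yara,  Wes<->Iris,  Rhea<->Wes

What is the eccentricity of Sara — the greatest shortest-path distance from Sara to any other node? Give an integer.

2

Distances from Sara: Ana:2, Cal:2, Eva:2, Fay:2, Iris:2, Mei:2, Rhea:2, Wes:1, Yara:1.
The largest is 2 (to Cal, Rhea, Mei, Fay, Iris, Eva, and Ana), so the eccentricity of Sara is 2.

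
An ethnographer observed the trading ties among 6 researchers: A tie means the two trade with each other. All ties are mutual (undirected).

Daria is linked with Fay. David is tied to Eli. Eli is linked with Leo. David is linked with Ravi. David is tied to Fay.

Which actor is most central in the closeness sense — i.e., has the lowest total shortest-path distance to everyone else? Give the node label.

David

Farness (sum of distances to all others) for each node — Daria:13, David:7, Eli:9, Fay:9, Leo:13, Ravi:11.
The smallest farness is 7, for David, so David has the highest closeness.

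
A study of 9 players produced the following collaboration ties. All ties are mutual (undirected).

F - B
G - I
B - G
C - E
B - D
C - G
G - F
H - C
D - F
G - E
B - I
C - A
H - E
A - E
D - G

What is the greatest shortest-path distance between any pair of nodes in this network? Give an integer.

Eccentricity of each node (its greatest distance to any other): A:3, B:3, C:2, D:3, E:2, F:3, G:2, H:3, I:3.
The maximum eccentricity is 3, realized for instance by the pair F–H via F – G – E – H. So the diameter is 3.

3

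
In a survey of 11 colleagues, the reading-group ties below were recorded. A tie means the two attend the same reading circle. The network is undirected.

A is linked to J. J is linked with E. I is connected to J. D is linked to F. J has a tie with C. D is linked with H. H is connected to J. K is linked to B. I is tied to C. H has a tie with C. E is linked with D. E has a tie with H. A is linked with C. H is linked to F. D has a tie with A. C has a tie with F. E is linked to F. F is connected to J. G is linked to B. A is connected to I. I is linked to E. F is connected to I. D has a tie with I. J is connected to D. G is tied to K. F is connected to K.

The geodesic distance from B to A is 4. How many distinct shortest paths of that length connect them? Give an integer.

4

The shortest distance is 4. The length-4 paths are: B–K–F–C–A; B–K–F–J–A; B–K–F–I–A; B–K–F–D–A.
That gives 4 distinct shortest paths.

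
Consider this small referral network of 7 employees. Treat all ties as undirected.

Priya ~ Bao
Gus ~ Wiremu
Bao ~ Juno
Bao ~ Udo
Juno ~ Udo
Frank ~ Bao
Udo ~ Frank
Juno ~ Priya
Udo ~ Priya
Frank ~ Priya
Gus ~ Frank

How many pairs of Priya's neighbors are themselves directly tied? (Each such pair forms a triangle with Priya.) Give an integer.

5

Priya's neighbors: Bao, Frank, Juno, and Udo.
Neighbor pairs that are themselves tied: Priya–Bao–Frank; Priya–Bao–Juno; Priya–Bao–Udo; Priya–Frank–Udo; Priya–Juno–Udo. Each forms one triangle with Priya, for 5 in total.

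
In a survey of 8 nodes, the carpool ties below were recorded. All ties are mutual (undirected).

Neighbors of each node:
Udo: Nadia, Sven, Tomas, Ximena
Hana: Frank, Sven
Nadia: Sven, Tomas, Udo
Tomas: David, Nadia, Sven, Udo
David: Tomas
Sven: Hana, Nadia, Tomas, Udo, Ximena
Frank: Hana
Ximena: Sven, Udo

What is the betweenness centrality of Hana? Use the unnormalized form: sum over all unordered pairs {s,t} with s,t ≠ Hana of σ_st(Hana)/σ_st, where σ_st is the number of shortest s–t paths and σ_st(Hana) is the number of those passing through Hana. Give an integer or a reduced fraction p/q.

6

Pairs whose geodesics pass through Hana — Frank–Nadia: 1; Frank–Sven: 1; Frank–Udo: 1; Frank–Tomas: 1; Frank–David: 1; Frank–Ximena: 1.
All other pairs contribute 0.
Summing the contributions gives betweenness(Hana) = 6.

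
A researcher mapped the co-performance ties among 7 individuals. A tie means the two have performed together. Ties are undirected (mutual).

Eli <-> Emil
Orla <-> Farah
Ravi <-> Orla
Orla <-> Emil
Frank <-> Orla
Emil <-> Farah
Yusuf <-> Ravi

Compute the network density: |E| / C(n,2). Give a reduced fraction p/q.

1/3

There are 7 edges and 7 nodes, so the maximum possible is C(7,2) = 21.
Density = 7/21 = 1/3.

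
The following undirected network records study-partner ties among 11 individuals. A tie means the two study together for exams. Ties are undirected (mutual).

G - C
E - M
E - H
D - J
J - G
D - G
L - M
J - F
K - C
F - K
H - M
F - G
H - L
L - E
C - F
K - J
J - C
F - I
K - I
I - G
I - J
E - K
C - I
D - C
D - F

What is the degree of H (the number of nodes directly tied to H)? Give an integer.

3

H is directly tied to E, L, and M. That is 3 neighbors, so the degree of H is 3.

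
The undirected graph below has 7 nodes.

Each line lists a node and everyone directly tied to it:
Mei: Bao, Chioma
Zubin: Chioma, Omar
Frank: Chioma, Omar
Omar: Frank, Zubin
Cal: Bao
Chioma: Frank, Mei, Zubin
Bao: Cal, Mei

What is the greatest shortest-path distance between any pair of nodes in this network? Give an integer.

5

Eccentricity of each node (its greatest distance to any other): Bao:4, Cal:5, Chioma:3, Frank:4, Mei:3, Omar:5, Zubin:4.
The maximum eccentricity is 5, realized for instance by the pair Cal–Omar via Cal – Bao – Mei – Chioma – Frank – Omar. So the diameter is 5.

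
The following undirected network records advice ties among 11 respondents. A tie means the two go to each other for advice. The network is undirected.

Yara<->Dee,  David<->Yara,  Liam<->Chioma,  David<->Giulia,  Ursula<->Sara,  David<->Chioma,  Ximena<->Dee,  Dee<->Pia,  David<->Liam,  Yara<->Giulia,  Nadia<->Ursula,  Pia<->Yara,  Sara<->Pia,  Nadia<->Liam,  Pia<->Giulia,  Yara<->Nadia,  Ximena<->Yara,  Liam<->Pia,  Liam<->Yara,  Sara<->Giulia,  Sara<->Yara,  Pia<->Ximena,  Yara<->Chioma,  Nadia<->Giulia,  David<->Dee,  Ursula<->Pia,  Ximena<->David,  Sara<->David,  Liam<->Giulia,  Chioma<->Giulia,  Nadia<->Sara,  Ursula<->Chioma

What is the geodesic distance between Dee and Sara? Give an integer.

2

One shortest route is Dee – Yara – Sara, which uses 2 edges, and Dee and Sara are not directly tied, so nothing shorter exists. So d(Dee,Sara) = 2.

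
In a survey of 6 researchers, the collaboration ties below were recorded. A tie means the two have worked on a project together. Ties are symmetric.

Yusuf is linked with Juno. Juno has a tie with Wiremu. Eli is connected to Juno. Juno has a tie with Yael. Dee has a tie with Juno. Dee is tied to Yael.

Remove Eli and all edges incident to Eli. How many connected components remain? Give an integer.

Eli's neighbors (Juno) remain reachable from one another through other ties, so the rest of the network stays in one piece.

1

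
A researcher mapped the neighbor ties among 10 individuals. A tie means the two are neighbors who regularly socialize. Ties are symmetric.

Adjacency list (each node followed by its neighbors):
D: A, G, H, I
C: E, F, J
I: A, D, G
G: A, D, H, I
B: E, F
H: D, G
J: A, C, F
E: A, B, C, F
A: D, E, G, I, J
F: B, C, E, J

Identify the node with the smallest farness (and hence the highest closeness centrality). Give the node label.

Farness (sum of distances to all others) for each node — A:13, B:21, C:20, D:17, E:15, F:19, G:17, H:24, I:18, J:16.
The smallest farness is 13, for A, so A has the highest closeness.

A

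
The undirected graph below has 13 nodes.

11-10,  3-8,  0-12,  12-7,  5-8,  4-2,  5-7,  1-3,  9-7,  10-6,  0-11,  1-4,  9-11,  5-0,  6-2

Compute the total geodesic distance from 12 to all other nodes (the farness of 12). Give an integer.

Distances from 12: 0:1, 1:5, 2:5, 3:4, 4:6, 5:2, 6:4, 7:1, 8:3, 9:2, 10:3, 11:2.
Sum = 1 + 5 + 5 + 4 + 6 + 2 + 4 + 1 + 3 + 2 + 3 + 2 = 38.

38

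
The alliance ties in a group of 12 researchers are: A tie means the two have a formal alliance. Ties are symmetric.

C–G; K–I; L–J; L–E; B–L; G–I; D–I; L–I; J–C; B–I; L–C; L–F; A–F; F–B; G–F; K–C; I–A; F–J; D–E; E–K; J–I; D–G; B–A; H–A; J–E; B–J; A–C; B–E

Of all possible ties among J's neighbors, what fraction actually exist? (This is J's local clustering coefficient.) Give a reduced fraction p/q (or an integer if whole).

8/15

J's neighbors: B, C, E, F, I, and L (k = 6).
Possible neighbor pairs: C(6,2) = 15. Edges among them: B–E, B–F, B–I, B–L, C–L, E–L, F–L, I–L → e = 8.
Clustering(J) = 8/15.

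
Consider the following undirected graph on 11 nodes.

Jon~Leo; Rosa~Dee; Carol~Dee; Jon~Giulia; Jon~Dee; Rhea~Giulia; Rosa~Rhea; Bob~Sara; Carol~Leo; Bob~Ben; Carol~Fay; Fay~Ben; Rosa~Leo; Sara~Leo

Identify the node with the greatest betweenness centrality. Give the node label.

Leo

Unnormalized betweenness of each node: Ben:9/4, Bob:10/3, Carol:71/6, Dee:35/6, Fay:71/12, Giulia:1, Jon:95/12, Leo:227/12, Rhea:1, Rosa:95/12, Sara:97/12.
Leo has the largest value, 227/12, making it the main broker — the node through which the most shortest paths run.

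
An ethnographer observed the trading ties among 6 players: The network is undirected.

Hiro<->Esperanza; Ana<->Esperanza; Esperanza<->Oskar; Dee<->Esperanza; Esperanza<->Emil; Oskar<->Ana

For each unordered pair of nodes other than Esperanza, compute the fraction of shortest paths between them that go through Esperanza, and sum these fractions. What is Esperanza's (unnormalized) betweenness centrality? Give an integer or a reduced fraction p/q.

Pairs whose geodesics pass through Esperanza — Hiro–Ana: 1; Hiro–Emil: 1; Hiro–Dee: 1; Hiro–Oskar: 1; Ana–Emil: 1; Ana–Dee: 1; Emil–Dee: 1; Emil–Oskar: 1; Dee–Oskar: 1.
All other pairs contribute 0.
Summing the contributions gives betweenness(Esperanza) = 9.

9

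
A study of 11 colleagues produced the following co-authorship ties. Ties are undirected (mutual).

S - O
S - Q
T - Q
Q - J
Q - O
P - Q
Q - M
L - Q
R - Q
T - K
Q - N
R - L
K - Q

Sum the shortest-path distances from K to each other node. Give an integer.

18

Distances from K: J:2, L:2, M:2, N:2, O:2, P:2, Q:1, R:2, S:2, T:1.
Sum = 2 + 2 + 2 + 2 + 2 + 2 + 1 + 2 + 2 + 1 = 18.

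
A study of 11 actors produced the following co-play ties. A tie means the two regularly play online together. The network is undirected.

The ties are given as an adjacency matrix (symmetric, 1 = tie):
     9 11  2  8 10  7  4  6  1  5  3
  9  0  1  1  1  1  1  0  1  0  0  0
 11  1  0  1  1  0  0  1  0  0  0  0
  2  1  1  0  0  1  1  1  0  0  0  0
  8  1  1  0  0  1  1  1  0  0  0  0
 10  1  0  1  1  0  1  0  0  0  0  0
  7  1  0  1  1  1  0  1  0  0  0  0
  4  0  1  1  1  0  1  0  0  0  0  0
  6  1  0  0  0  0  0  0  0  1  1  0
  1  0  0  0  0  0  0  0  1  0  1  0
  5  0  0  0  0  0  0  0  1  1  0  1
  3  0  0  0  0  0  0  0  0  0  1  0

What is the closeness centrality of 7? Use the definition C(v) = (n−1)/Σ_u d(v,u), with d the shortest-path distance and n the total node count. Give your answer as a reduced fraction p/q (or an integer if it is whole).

10/19

Distances from 7: 1:3, 2:1, 3:4, 4:1, 5:3, 6:2, 8:1, 9:1, 10:1, 11:2. Sum = 19.
n = 11, so closeness = 10/19.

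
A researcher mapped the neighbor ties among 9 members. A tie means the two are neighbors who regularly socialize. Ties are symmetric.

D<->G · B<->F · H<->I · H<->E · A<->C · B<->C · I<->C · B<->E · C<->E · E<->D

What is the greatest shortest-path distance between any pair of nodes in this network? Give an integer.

Eccentricity of each node (its greatest distance to any other): A:4, B:3, C:3, D:3, E:2, F:4, G:4, H:3, I:4.
The maximum eccentricity is 4, realized for instance by the pair A–G via A – C – E – D – G. So the diameter is 4.

4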